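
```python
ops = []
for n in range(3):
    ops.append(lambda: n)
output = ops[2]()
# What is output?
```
2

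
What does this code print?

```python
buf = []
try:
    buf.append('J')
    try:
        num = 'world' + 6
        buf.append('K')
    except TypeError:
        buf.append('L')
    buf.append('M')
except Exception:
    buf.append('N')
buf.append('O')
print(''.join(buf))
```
JLMO

Inner exception caught by inner handler, outer continues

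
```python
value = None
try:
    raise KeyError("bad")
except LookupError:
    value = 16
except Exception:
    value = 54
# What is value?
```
16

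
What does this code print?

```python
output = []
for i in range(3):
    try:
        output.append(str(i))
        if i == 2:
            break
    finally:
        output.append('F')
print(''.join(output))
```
0F1F2F

finally runs even when breaking out of loop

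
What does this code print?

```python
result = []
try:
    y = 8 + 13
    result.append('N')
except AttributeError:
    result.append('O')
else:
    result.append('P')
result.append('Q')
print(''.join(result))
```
NPQ

else block runs when no exception occurs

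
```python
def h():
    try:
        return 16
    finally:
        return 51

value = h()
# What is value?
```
51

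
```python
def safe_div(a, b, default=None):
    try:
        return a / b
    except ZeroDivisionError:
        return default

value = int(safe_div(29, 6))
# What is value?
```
4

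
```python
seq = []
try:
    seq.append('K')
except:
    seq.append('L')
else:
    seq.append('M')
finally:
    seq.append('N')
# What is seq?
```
['K', 'M', 'N']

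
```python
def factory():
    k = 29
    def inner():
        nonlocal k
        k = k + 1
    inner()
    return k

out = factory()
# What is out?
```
30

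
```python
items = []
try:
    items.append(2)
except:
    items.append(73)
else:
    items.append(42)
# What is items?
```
[2, 42]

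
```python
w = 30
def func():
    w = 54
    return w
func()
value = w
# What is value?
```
30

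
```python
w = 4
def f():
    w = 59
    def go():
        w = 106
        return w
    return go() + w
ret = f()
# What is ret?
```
165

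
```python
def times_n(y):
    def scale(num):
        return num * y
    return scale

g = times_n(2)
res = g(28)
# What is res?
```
56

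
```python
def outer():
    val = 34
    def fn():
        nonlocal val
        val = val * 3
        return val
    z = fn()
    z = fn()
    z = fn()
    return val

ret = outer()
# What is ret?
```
918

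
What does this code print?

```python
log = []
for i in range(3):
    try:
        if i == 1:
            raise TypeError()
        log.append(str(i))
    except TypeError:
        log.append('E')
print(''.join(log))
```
0E2

Exception on i=1 caught, loop continues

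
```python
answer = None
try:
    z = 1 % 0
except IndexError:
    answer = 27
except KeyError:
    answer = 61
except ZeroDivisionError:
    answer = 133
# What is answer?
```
133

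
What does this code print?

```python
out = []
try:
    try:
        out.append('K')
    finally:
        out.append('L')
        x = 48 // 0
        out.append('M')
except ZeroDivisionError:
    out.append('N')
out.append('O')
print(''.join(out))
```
KLNO

Exception in inner finally caught by outer except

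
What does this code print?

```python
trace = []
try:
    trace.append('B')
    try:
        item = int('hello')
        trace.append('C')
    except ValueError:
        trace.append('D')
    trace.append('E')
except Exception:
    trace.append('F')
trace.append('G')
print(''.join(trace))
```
BDEG

Inner exception caught by inner handler, outer continues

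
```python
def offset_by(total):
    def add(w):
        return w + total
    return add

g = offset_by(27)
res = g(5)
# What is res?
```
32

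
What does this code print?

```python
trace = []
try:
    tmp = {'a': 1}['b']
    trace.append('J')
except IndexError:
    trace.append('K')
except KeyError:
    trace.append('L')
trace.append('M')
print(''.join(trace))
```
LM

KeyError is caught by its specific handler, not IndexError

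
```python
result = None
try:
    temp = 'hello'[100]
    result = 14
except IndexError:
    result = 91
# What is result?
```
91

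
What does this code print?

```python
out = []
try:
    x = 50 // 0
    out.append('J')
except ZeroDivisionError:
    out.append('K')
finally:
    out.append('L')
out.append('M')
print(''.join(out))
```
KLM

finally always runs, even after exception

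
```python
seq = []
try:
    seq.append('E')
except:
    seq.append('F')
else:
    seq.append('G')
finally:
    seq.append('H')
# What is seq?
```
['E', 'G', 'H']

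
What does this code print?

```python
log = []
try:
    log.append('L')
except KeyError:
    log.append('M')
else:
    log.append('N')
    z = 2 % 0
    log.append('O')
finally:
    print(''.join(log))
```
LN

Try succeeds, else appends 'N', ZeroDivisionError in else is uncaught, finally prints before exception propagates ('O' never appended)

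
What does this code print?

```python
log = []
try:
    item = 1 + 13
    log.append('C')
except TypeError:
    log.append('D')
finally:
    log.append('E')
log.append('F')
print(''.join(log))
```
CEF

finally runs after normal execution too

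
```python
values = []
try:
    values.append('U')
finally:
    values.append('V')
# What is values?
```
['U', 'V']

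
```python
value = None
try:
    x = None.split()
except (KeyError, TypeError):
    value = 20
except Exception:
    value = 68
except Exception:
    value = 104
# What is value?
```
68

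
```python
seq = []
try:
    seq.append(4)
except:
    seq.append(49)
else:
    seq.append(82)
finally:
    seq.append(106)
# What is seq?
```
[4, 82, 106]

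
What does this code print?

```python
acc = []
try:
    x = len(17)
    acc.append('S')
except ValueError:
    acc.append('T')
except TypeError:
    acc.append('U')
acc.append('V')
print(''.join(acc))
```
UV

TypeError is caught by its specific handler, not ValueError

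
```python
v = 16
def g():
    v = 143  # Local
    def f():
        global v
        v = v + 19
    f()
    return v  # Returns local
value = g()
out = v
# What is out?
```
35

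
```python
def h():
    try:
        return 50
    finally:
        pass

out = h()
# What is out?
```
50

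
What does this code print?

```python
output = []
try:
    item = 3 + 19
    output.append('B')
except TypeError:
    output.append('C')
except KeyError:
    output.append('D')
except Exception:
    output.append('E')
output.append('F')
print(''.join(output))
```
BF

No exception, try block completes normally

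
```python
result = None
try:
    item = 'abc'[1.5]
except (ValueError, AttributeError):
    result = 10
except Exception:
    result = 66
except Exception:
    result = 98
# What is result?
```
66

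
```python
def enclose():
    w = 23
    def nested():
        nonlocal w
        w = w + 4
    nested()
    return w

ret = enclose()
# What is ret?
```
27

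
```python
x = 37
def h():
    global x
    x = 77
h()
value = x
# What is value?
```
77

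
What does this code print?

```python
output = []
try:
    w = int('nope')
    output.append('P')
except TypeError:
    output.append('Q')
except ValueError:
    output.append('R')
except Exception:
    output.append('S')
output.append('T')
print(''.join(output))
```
RT

ValueError matches before generic Exception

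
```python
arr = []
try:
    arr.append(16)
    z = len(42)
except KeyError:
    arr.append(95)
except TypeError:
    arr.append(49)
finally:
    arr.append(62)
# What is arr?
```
[16, 49, 62]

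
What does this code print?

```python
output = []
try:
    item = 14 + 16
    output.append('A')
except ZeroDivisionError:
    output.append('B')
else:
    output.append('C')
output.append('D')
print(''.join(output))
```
ACD

else block runs when no exception occurs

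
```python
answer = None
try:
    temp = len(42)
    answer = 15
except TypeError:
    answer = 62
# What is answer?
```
62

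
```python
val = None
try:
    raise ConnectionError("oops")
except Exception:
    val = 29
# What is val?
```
29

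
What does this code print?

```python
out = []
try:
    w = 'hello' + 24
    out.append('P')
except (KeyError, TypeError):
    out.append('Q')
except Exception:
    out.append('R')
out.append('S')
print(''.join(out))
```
QS

TypeError matches tuple containing it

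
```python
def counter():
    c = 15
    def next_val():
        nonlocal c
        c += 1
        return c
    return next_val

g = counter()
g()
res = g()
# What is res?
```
17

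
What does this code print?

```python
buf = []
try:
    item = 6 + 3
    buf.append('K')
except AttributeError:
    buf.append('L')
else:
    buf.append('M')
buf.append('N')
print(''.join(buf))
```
KMN

else block runs when no exception occurs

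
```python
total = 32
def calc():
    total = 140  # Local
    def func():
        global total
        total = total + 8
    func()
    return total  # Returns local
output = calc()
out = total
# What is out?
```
40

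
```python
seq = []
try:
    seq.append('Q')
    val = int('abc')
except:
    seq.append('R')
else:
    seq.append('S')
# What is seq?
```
['Q', 'R']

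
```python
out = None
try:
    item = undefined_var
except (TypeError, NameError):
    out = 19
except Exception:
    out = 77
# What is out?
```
19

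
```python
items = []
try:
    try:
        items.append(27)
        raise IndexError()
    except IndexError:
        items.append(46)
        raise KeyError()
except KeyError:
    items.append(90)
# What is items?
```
[27, 46, 90]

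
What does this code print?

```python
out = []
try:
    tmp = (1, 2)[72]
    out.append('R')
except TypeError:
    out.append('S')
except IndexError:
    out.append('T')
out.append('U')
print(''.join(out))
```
TU

IndexError is caught by its specific handler, not TypeError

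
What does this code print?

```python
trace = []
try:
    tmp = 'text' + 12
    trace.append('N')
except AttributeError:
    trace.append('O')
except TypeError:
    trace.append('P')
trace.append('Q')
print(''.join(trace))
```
PQ

TypeError is caught by its specific handler, not AttributeError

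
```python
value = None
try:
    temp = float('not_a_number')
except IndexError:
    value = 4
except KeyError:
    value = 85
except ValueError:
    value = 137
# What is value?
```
137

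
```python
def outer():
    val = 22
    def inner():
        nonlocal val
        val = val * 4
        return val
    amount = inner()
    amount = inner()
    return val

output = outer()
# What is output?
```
352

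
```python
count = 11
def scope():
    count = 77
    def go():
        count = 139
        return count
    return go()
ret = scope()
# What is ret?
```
139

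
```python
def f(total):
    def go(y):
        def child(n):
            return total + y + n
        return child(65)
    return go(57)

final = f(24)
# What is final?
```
146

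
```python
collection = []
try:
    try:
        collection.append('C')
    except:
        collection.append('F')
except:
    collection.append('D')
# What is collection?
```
['C']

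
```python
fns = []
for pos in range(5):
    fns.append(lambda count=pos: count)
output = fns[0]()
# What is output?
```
0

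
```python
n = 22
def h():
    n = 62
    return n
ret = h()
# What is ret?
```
62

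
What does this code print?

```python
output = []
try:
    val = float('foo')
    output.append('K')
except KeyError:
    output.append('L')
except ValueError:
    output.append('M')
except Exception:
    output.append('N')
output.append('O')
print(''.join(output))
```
MO

ValueError matches before generic Exception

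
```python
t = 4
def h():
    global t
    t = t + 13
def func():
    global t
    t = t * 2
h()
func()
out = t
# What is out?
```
34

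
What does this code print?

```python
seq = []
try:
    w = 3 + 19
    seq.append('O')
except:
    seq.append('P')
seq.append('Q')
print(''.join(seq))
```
OQ

No exception, try block completes normally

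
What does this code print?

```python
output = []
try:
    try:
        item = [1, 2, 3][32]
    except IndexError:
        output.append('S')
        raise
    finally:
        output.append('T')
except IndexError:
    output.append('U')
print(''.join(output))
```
STU

finally runs before re-raised exception propagates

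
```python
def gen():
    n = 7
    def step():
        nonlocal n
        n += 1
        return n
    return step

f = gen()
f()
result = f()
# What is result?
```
9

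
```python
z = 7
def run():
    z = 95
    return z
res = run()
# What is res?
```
95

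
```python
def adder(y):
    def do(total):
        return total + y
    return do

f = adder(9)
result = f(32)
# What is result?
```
41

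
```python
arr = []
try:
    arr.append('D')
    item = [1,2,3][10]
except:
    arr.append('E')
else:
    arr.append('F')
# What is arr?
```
['D', 'E']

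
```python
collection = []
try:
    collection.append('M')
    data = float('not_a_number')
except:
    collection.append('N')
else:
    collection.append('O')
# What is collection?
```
['M', 'N']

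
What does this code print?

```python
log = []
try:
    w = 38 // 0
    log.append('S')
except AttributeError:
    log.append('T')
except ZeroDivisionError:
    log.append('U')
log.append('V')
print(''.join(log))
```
UV

ZeroDivisionError is caught by its specific handler, not AttributeError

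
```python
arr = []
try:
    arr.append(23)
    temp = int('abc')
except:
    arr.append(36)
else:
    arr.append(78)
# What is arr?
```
[23, 36]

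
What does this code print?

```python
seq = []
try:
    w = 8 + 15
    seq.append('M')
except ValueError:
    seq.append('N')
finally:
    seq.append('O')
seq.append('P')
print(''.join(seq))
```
MOP

finally runs after normal execution too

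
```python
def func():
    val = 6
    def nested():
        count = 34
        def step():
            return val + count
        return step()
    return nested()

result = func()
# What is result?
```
40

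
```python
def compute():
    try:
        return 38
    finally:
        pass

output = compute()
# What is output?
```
38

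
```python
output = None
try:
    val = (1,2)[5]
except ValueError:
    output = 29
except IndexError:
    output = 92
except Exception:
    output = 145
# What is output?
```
92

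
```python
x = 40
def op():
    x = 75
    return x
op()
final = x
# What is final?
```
40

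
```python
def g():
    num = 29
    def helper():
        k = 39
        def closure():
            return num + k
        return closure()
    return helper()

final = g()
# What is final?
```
68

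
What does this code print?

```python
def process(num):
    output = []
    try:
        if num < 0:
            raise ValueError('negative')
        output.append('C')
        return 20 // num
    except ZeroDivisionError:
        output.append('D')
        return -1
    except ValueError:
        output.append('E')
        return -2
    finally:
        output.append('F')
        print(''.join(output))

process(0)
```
CDF

num=0 causes ZeroDivisionError, caught, finally prints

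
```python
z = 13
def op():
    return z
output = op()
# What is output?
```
13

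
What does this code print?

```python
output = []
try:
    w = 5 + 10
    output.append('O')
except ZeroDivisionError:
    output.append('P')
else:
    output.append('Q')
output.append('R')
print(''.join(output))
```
OQR

else block runs when no exception occurs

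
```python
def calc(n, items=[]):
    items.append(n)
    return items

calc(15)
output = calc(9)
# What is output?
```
[15, 9]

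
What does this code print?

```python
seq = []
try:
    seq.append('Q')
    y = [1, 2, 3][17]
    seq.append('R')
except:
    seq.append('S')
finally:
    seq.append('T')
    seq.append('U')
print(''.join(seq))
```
QSTU

Code before exception runs, then except, then all of finally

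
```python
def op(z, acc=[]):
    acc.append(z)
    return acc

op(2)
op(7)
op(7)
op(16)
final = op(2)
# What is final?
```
[2, 7, 7, 16, 2]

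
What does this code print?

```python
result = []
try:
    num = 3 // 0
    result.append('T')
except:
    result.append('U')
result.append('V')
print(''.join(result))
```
UV

Exception raised in try, caught by bare except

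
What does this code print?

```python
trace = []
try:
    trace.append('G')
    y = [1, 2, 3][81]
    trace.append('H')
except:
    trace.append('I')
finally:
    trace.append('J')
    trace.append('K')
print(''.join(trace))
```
GIJK

Code before exception runs, then except, then all of finally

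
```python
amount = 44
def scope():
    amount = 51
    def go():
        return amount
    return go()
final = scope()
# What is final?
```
51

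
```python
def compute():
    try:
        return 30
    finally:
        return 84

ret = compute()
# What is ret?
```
84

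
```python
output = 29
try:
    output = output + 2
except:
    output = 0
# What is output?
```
31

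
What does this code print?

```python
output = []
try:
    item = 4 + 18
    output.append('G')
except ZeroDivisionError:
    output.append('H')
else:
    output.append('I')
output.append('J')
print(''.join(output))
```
GIJ

else block runs when no exception occurs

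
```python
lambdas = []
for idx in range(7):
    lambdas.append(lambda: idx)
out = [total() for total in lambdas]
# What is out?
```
[6, 6, 6, 6, 6, 6, 6]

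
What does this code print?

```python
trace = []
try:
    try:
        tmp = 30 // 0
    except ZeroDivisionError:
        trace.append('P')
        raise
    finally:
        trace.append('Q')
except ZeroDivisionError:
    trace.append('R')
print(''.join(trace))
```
PQR

finally runs before re-raised exception propagates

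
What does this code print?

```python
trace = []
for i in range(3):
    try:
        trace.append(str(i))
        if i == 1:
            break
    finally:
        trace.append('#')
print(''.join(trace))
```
0#1#

finally runs even when breaking out of loop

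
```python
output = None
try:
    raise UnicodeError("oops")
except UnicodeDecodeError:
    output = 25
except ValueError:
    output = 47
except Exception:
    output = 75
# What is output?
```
47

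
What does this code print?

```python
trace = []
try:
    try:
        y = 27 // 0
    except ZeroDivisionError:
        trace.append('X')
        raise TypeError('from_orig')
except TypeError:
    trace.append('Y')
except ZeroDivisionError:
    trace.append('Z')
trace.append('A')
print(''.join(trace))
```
XYA

TypeError raised and caught, original ZeroDivisionError not re-raised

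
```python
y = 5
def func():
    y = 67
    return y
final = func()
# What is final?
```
67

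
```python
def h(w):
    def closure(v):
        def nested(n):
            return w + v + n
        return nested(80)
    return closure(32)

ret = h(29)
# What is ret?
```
141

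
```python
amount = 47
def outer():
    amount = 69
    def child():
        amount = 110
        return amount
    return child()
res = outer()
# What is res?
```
110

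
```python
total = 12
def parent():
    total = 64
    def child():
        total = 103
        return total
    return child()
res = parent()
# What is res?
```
103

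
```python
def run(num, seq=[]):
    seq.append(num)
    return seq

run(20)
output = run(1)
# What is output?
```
[20, 1]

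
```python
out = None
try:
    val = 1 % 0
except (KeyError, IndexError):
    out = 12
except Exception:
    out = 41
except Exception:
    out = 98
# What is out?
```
41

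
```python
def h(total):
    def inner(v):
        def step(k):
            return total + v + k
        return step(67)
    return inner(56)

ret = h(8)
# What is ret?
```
131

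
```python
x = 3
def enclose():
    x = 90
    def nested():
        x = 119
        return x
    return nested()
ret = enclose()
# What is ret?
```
119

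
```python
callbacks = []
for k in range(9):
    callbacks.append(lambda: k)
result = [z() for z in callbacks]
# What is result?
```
[8, 8, 8, 8, 8, 8, 8, 8, 8]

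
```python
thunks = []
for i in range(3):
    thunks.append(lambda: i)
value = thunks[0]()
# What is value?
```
2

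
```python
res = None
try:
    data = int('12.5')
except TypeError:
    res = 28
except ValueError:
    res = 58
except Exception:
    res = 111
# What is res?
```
58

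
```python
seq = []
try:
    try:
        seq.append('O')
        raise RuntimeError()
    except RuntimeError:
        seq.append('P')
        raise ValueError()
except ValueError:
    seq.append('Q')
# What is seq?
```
['O', 'P', 'Q']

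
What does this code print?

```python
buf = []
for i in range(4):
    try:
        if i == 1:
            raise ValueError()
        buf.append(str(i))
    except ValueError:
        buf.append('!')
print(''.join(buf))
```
0!23

Exception on i=1 caught, loop continues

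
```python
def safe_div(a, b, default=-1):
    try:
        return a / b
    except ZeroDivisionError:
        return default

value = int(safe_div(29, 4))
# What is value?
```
7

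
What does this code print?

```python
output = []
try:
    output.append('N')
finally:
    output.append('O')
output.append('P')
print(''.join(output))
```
NOP

try/finally without except, no exception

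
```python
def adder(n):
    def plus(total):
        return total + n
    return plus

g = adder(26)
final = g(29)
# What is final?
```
55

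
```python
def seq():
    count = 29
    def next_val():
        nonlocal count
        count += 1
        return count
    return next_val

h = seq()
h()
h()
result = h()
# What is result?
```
32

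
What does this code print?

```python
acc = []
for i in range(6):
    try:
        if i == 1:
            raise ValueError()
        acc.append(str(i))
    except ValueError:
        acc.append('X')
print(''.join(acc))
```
0X2345

Exception on i=1 caught, loop continues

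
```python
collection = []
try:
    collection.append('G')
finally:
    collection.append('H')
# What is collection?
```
['G', 'H']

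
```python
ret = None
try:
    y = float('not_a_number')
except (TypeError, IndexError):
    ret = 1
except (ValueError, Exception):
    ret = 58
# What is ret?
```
58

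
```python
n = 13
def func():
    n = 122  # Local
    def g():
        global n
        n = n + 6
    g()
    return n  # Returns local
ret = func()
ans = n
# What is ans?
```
19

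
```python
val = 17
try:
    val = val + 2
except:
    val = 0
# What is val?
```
19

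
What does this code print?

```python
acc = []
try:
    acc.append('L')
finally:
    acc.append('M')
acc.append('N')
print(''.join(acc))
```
LMN

try/finally without except, no exception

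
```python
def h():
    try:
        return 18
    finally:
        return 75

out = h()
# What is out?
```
75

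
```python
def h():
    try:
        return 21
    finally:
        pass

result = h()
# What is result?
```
21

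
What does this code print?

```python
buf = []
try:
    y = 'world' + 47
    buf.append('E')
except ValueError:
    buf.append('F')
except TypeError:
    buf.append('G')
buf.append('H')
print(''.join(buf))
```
GH

TypeError is caught by its specific handler, not ValueError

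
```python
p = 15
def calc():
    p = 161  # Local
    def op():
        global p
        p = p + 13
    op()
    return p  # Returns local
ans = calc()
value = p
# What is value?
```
28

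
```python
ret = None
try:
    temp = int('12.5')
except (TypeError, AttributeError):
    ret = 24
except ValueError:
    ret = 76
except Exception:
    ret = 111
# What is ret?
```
76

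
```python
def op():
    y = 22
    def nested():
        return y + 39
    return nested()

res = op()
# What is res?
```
61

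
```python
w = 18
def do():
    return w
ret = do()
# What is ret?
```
18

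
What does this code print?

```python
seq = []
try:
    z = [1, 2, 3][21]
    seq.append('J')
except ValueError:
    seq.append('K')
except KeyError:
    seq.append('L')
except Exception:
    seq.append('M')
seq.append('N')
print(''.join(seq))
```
MN

IndexError not specifically caught, falls to Exception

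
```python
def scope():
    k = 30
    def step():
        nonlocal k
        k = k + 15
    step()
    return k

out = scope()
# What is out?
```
45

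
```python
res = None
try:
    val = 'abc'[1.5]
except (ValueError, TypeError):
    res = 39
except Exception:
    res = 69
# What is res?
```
39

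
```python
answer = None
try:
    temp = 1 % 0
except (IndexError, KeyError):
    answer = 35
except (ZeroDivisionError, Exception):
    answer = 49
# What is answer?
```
49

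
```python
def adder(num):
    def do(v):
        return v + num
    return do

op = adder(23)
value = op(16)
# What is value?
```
39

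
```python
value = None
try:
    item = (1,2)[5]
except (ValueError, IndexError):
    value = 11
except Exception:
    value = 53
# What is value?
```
11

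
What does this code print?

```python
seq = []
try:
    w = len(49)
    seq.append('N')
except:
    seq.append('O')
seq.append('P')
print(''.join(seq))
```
OP

Exception raised in try, caught by bare except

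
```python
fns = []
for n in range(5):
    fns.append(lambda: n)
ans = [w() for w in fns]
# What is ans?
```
[4, 4, 4, 4, 4]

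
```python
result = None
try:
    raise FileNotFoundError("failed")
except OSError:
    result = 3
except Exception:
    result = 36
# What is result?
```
3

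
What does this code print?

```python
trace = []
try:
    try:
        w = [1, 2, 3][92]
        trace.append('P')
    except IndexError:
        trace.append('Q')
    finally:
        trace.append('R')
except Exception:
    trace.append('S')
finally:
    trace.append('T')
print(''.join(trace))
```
QRT

Both finally blocks run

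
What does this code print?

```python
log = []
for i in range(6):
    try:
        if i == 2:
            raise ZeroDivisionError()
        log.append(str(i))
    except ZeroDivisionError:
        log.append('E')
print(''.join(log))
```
01E345

Exception on i=2 caught, loop continues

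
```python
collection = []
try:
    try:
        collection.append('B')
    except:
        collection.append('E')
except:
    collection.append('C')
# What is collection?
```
['B']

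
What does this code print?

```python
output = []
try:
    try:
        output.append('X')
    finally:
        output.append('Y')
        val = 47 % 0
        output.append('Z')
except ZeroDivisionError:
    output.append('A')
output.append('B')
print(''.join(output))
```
XYAB

Exception in inner finally caught by outer except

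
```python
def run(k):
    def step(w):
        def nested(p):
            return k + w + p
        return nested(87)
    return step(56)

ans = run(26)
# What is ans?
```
169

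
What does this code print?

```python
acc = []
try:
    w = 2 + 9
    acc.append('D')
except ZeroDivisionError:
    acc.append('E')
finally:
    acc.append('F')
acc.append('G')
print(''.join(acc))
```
DFG

finally runs after normal execution too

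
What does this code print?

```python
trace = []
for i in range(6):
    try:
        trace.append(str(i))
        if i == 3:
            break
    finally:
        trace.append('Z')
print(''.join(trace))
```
0Z1Z2Z3Z

finally runs even when breaking out of loop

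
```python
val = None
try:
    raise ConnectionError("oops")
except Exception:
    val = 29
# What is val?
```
29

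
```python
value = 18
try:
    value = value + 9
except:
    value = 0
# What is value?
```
27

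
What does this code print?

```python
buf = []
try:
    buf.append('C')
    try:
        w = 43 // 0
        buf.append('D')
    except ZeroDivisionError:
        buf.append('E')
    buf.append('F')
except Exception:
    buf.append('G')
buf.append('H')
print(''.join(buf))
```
CEFH

Inner exception caught by inner handler, outer continues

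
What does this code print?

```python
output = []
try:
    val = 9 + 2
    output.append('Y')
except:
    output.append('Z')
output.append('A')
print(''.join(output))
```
YA

No exception, try block completes normally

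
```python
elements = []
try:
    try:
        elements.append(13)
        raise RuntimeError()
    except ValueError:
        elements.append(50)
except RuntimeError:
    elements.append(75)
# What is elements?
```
[13, 75]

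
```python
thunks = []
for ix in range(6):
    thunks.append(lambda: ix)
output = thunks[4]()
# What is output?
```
5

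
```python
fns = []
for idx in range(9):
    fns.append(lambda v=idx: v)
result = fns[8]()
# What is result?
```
8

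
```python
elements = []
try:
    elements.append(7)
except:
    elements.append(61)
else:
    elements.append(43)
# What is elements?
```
[7, 43]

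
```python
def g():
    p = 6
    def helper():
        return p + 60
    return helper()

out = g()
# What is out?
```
66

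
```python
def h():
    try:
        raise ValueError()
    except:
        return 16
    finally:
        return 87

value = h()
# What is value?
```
87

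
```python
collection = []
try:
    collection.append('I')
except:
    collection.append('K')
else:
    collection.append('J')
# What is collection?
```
['I', 'J']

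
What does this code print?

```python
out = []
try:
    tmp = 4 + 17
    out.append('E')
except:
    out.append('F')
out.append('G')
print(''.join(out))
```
EG

No exception, try block completes normally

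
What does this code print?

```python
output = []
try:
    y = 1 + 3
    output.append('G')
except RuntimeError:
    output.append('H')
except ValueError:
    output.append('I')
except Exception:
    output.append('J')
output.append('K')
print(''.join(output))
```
GK

No exception, try block completes normally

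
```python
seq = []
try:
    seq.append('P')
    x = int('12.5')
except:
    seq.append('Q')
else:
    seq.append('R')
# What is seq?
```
['P', 'Q']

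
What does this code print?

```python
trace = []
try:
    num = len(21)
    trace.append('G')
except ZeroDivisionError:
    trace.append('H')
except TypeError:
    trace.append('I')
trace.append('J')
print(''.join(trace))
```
IJ

TypeError is caught by its specific handler, not ZeroDivisionError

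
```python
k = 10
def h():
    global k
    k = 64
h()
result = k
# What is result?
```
64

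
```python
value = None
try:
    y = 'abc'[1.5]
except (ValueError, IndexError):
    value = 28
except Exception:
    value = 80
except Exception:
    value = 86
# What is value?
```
80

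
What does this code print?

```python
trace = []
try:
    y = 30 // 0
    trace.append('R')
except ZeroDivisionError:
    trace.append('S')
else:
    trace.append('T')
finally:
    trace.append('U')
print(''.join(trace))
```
SU

Exception: except runs, else skipped, finally runs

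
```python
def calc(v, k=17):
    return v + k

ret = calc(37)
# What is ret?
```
54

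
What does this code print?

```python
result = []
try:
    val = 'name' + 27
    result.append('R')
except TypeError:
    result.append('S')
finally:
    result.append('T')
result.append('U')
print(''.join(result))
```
STU

finally always runs, even after exception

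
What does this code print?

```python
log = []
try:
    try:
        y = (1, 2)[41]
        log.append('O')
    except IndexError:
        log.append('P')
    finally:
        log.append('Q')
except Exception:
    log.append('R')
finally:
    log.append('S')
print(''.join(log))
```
PQS

Both finally blocks run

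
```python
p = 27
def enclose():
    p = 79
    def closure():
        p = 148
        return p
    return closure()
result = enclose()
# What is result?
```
148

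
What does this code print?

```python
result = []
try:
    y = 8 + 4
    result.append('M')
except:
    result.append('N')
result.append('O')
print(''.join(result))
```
MO

No exception, try block completes normally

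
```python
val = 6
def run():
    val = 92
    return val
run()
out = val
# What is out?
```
6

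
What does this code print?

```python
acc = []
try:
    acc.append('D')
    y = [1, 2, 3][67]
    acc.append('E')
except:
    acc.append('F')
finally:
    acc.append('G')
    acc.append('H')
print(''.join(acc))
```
DFGH

Code before exception runs, then except, then all of finally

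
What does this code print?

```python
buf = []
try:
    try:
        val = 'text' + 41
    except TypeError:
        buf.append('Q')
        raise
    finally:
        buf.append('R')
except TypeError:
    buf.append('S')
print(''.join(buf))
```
QRS

finally runs before re-raised exception propagates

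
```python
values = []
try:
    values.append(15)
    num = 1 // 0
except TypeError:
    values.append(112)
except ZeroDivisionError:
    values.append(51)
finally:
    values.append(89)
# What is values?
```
[15, 51, 89]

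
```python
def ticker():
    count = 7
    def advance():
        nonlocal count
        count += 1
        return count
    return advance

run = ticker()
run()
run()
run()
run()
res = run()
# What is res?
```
12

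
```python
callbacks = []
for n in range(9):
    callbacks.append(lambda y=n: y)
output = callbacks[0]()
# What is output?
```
0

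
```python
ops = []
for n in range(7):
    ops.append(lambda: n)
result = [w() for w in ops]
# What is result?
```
[6, 6, 6, 6, 6, 6, 6]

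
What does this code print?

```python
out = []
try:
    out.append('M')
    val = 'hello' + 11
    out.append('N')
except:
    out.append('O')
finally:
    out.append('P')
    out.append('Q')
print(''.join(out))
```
MOPQ

Code before exception runs, then except, then all of finally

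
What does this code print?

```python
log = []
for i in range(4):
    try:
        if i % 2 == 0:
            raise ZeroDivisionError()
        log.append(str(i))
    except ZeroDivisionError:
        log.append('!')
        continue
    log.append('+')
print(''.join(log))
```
!1+!3+

continue in except skips rest of loop body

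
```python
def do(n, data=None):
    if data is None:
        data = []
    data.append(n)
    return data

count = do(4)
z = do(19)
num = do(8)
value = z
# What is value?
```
[19]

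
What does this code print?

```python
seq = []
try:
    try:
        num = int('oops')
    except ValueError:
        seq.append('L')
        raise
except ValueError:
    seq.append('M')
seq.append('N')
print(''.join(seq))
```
LMN

raise without argument re-raises current exception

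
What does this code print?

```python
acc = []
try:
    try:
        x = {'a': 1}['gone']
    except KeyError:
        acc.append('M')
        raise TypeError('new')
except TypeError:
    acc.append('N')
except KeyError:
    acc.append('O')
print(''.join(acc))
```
MN

New TypeError raised, caught by outer TypeError handler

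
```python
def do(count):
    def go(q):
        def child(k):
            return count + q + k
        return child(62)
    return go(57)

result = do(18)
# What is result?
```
137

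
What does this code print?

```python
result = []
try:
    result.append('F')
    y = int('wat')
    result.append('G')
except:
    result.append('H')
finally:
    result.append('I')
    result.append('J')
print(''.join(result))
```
FHIJ

Code before exception runs, then except, then all of finally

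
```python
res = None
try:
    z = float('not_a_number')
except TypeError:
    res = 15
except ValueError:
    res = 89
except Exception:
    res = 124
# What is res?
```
89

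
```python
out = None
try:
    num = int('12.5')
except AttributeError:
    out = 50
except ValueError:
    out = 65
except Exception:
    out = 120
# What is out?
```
65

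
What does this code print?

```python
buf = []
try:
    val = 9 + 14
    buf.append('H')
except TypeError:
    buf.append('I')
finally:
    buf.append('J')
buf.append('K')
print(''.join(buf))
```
HJK

finally runs after normal execution too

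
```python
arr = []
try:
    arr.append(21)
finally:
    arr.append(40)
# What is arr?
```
[21, 40]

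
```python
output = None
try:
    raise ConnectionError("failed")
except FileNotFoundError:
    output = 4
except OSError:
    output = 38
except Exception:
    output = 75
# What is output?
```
38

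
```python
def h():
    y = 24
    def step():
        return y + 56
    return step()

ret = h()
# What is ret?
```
80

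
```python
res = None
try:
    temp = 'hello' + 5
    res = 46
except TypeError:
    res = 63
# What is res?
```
63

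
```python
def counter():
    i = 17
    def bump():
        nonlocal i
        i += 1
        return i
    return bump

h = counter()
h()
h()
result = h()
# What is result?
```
20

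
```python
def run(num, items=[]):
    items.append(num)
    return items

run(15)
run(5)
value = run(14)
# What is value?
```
[15, 5, 14]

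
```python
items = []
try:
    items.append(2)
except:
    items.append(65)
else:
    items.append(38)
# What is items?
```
[2, 38]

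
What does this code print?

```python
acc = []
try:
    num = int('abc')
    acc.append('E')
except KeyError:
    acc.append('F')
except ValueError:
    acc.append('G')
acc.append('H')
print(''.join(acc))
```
GH

ValueError is caught by its specific handler, not KeyError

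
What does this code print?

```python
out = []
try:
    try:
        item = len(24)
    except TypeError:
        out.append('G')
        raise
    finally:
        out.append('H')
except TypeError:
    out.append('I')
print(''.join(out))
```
GHI

finally runs before re-raised exception propagates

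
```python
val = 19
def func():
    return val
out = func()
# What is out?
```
19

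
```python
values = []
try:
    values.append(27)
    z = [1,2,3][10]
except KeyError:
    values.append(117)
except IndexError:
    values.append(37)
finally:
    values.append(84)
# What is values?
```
[27, 37, 84]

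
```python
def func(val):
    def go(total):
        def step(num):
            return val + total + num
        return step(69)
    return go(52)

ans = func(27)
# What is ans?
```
148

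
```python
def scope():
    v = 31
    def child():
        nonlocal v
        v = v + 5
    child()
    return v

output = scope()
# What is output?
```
36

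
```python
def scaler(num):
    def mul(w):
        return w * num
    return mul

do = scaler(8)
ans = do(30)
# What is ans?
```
240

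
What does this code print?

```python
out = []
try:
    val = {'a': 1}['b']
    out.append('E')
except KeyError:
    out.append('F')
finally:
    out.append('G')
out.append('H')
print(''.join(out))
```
FGH

finally always runs, even after exception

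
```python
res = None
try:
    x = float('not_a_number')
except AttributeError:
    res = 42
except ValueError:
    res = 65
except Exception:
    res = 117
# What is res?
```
65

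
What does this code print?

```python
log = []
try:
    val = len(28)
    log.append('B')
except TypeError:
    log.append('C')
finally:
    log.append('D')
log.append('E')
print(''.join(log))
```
CDE

finally always runs, even after exception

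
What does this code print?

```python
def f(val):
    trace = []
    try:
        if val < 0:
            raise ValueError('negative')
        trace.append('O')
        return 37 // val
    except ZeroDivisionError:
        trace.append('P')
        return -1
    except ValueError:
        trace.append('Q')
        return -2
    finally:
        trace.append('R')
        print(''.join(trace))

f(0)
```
OPR

val=0 causes ZeroDivisionError, caught, finally prints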